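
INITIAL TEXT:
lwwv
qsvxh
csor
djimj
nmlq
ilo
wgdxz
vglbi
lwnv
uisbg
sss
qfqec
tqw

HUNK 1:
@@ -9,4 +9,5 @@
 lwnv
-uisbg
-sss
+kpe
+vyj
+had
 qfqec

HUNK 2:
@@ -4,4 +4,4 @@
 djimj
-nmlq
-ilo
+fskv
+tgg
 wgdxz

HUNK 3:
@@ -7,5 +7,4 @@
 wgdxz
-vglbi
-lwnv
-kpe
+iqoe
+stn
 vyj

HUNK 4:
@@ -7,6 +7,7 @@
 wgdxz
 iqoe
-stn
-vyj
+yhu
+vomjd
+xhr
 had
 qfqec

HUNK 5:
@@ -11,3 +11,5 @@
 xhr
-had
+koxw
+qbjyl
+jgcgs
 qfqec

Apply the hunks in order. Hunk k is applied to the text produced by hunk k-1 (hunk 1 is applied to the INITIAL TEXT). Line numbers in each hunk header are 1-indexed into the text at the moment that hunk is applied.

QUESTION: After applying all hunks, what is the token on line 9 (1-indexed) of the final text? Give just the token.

Answer: yhu

Derivation:
Hunk 1: at line 9 remove [uisbg,sss] add [kpe,vyj,had] -> 14 lines: lwwv qsvxh csor djimj nmlq ilo wgdxz vglbi lwnv kpe vyj had qfqec tqw
Hunk 2: at line 4 remove [nmlq,ilo] add [fskv,tgg] -> 14 lines: lwwv qsvxh csor djimj fskv tgg wgdxz vglbi lwnv kpe vyj had qfqec tqw
Hunk 3: at line 7 remove [vglbi,lwnv,kpe] add [iqoe,stn] -> 13 lines: lwwv qsvxh csor djimj fskv tgg wgdxz iqoe stn vyj had qfqec tqw
Hunk 4: at line 7 remove [stn,vyj] add [yhu,vomjd,xhr] -> 14 lines: lwwv qsvxh csor djimj fskv tgg wgdxz iqoe yhu vomjd xhr had qfqec tqw
Hunk 5: at line 11 remove [had] add [koxw,qbjyl,jgcgs] -> 16 lines: lwwv qsvxh csor djimj fskv tgg wgdxz iqoe yhu vomjd xhr koxw qbjyl jgcgs qfqec tqw
Final line 9: yhu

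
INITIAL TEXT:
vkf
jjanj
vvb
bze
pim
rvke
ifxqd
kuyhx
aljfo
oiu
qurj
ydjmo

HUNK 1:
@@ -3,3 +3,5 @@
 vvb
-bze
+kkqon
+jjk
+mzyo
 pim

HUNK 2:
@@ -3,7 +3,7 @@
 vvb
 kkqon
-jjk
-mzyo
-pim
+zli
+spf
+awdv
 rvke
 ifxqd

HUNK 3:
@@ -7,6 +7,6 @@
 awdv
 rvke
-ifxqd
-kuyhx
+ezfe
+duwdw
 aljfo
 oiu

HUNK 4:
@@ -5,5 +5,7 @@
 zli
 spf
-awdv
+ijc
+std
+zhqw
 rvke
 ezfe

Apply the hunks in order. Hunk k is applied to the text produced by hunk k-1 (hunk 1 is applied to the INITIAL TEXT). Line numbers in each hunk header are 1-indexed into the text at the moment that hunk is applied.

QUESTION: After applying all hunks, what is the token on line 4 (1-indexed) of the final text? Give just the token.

Hunk 1: at line 3 remove [bze] add [kkqon,jjk,mzyo] -> 14 lines: vkf jjanj vvb kkqon jjk mzyo pim rvke ifxqd kuyhx aljfo oiu qurj ydjmo
Hunk 2: at line 3 remove [jjk,mzyo,pim] add [zli,spf,awdv] -> 14 lines: vkf jjanj vvb kkqon zli spf awdv rvke ifxqd kuyhx aljfo oiu qurj ydjmo
Hunk 3: at line 7 remove [ifxqd,kuyhx] add [ezfe,duwdw] -> 14 lines: vkf jjanj vvb kkqon zli spf awdv rvke ezfe duwdw aljfo oiu qurj ydjmo
Hunk 4: at line 5 remove [awdv] add [ijc,std,zhqw] -> 16 lines: vkf jjanj vvb kkqon zli spf ijc std zhqw rvke ezfe duwdw aljfo oiu qurj ydjmo
Final line 4: kkqon

Answer: kkqon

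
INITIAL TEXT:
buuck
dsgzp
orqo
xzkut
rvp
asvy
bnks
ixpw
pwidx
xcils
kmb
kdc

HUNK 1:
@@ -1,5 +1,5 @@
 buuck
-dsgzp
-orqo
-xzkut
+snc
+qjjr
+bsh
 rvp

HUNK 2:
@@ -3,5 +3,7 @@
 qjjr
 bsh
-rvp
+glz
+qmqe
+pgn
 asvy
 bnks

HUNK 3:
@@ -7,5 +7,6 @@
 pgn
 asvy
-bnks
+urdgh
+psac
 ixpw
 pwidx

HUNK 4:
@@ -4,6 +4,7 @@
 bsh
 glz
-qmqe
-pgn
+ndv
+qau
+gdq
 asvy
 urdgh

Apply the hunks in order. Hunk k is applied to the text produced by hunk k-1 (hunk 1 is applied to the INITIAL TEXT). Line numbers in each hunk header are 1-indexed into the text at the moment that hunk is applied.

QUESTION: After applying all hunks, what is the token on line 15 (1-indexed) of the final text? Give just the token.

Answer: kmb

Derivation:
Hunk 1: at line 1 remove [dsgzp,orqo,xzkut] add [snc,qjjr,bsh] -> 12 lines: buuck snc qjjr bsh rvp asvy bnks ixpw pwidx xcils kmb kdc
Hunk 2: at line 3 remove [rvp] add [glz,qmqe,pgn] -> 14 lines: buuck snc qjjr bsh glz qmqe pgn asvy bnks ixpw pwidx xcils kmb kdc
Hunk 3: at line 7 remove [bnks] add [urdgh,psac] -> 15 lines: buuck snc qjjr bsh glz qmqe pgn asvy urdgh psac ixpw pwidx xcils kmb kdc
Hunk 4: at line 4 remove [qmqe,pgn] add [ndv,qau,gdq] -> 16 lines: buuck snc qjjr bsh glz ndv qau gdq asvy urdgh psac ixpw pwidx xcils kmb kdc
Final line 15: kmb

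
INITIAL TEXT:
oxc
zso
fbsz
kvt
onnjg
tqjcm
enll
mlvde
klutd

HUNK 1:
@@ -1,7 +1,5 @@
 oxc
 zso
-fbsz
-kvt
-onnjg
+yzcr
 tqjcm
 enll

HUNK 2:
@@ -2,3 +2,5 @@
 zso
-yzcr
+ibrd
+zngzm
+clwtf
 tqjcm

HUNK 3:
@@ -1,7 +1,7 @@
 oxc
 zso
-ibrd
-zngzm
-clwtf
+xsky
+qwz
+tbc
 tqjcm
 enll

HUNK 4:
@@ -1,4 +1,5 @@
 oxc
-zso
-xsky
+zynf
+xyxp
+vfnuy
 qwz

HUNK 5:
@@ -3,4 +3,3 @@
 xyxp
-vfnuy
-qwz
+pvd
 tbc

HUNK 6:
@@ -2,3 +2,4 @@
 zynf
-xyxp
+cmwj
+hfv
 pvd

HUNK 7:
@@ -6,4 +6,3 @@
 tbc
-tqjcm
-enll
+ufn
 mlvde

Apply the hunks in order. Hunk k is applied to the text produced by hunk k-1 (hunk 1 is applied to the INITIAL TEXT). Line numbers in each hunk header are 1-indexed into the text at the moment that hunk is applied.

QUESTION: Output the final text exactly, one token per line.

Hunk 1: at line 1 remove [fbsz,kvt,onnjg] add [yzcr] -> 7 lines: oxc zso yzcr tqjcm enll mlvde klutd
Hunk 2: at line 2 remove [yzcr] add [ibrd,zngzm,clwtf] -> 9 lines: oxc zso ibrd zngzm clwtf tqjcm enll mlvde klutd
Hunk 3: at line 1 remove [ibrd,zngzm,clwtf] add [xsky,qwz,tbc] -> 9 lines: oxc zso xsky qwz tbc tqjcm enll mlvde klutd
Hunk 4: at line 1 remove [zso,xsky] add [zynf,xyxp,vfnuy] -> 10 lines: oxc zynf xyxp vfnuy qwz tbc tqjcm enll mlvde klutd
Hunk 5: at line 3 remove [vfnuy,qwz] add [pvd] -> 9 lines: oxc zynf xyxp pvd tbc tqjcm enll mlvde klutd
Hunk 6: at line 2 remove [xyxp] add [cmwj,hfv] -> 10 lines: oxc zynf cmwj hfv pvd tbc tqjcm enll mlvde klutd
Hunk 7: at line 6 remove [tqjcm,enll] add [ufn] -> 9 lines: oxc zynf cmwj hfv pvd tbc ufn mlvde klutd

Answer: oxc
zynf
cmwj
hfv
pvd
tbc
ufn
mlvde
klutd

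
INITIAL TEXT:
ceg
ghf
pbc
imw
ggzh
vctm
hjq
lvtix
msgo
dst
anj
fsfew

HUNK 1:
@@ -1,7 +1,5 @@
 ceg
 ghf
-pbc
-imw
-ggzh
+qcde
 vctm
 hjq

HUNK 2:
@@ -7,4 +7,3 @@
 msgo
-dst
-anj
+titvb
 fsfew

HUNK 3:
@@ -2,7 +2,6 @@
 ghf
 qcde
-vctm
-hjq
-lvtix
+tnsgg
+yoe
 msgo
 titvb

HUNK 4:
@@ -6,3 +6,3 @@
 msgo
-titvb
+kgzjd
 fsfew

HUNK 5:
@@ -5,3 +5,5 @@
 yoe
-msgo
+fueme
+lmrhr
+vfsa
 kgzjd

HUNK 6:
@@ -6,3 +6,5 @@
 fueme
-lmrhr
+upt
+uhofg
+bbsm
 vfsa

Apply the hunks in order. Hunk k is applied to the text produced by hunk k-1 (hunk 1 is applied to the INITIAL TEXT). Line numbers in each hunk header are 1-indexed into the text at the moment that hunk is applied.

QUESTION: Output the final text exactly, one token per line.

Hunk 1: at line 1 remove [pbc,imw,ggzh] add [qcde] -> 10 lines: ceg ghf qcde vctm hjq lvtix msgo dst anj fsfew
Hunk 2: at line 7 remove [dst,anj] add [titvb] -> 9 lines: ceg ghf qcde vctm hjq lvtix msgo titvb fsfew
Hunk 3: at line 2 remove [vctm,hjq,lvtix] add [tnsgg,yoe] -> 8 lines: ceg ghf qcde tnsgg yoe msgo titvb fsfew
Hunk 4: at line 6 remove [titvb] add [kgzjd] -> 8 lines: ceg ghf qcde tnsgg yoe msgo kgzjd fsfew
Hunk 5: at line 5 remove [msgo] add [fueme,lmrhr,vfsa] -> 10 lines: ceg ghf qcde tnsgg yoe fueme lmrhr vfsa kgzjd fsfew
Hunk 6: at line 6 remove [lmrhr] add [upt,uhofg,bbsm] -> 12 lines: ceg ghf qcde tnsgg yoe fueme upt uhofg bbsm vfsa kgzjd fsfew

Answer: ceg
ghf
qcde
tnsgg
yoe
fueme
upt
uhofg
bbsm
vfsa
kgzjd
fsfew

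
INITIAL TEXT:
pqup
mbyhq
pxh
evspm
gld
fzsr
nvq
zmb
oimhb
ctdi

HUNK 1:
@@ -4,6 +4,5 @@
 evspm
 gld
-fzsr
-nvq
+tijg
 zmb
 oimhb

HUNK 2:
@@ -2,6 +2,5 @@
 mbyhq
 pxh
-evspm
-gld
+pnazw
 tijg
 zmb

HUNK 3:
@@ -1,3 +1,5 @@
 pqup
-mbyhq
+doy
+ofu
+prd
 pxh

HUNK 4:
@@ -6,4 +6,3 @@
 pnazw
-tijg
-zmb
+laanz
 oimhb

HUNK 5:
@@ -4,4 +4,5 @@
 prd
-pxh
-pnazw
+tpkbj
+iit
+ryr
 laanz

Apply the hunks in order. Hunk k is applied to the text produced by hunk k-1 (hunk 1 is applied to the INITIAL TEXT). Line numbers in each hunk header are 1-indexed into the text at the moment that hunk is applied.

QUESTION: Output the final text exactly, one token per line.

Hunk 1: at line 4 remove [fzsr,nvq] add [tijg] -> 9 lines: pqup mbyhq pxh evspm gld tijg zmb oimhb ctdi
Hunk 2: at line 2 remove [evspm,gld] add [pnazw] -> 8 lines: pqup mbyhq pxh pnazw tijg zmb oimhb ctdi
Hunk 3: at line 1 remove [mbyhq] add [doy,ofu,prd] -> 10 lines: pqup doy ofu prd pxh pnazw tijg zmb oimhb ctdi
Hunk 4: at line 6 remove [tijg,zmb] add [laanz] -> 9 lines: pqup doy ofu prd pxh pnazw laanz oimhb ctdi
Hunk 5: at line 4 remove [pxh,pnazw] add [tpkbj,iit,ryr] -> 10 lines: pqup doy ofu prd tpkbj iit ryr laanz oimhb ctdi

Answer: pqup
doy
ofu
prd
tpkbj
iit
ryr
laanz
oimhb
ctdi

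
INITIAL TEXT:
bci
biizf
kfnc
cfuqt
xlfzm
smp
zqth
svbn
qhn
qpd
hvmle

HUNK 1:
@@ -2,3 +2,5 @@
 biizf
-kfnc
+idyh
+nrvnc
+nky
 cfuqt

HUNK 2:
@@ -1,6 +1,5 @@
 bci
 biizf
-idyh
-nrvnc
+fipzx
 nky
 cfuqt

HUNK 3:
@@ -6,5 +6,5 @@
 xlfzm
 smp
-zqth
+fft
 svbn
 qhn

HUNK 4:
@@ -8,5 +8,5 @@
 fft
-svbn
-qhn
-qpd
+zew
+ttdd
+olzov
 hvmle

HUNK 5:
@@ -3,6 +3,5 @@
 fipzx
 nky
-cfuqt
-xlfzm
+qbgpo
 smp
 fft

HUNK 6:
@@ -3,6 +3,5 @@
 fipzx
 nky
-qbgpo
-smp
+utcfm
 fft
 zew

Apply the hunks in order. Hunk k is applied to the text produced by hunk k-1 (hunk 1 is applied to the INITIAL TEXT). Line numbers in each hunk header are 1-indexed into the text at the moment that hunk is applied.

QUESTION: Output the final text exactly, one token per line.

Hunk 1: at line 2 remove [kfnc] add [idyh,nrvnc,nky] -> 13 lines: bci biizf idyh nrvnc nky cfuqt xlfzm smp zqth svbn qhn qpd hvmle
Hunk 2: at line 1 remove [idyh,nrvnc] add [fipzx] -> 12 lines: bci biizf fipzx nky cfuqt xlfzm smp zqth svbn qhn qpd hvmle
Hunk 3: at line 6 remove [zqth] add [fft] -> 12 lines: bci biizf fipzx nky cfuqt xlfzm smp fft svbn qhn qpd hvmle
Hunk 4: at line 8 remove [svbn,qhn,qpd] add [zew,ttdd,olzov] -> 12 lines: bci biizf fipzx nky cfuqt xlfzm smp fft zew ttdd olzov hvmle
Hunk 5: at line 3 remove [cfuqt,xlfzm] add [qbgpo] -> 11 lines: bci biizf fipzx nky qbgpo smp fft zew ttdd olzov hvmle
Hunk 6: at line 3 remove [qbgpo,smp] add [utcfm] -> 10 lines: bci biizf fipzx nky utcfm fft zew ttdd olzov hvmle

Answer: bci
biizf
fipzx
nky
utcfm
fft
zew
ttdd
olzov
hvmle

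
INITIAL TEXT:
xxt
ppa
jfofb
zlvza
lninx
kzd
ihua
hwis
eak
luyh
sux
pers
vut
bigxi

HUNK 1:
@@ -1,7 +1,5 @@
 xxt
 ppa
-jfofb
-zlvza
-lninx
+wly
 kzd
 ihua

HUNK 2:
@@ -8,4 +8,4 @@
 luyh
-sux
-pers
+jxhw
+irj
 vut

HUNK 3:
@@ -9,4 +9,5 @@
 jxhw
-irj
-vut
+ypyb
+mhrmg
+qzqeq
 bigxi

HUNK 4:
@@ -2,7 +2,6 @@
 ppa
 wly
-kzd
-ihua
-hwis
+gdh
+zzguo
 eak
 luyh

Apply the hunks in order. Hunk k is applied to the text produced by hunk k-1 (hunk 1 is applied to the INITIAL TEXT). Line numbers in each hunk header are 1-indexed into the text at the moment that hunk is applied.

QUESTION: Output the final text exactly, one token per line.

Hunk 1: at line 1 remove [jfofb,zlvza,lninx] add [wly] -> 12 lines: xxt ppa wly kzd ihua hwis eak luyh sux pers vut bigxi
Hunk 2: at line 8 remove [sux,pers] add [jxhw,irj] -> 12 lines: xxt ppa wly kzd ihua hwis eak luyh jxhw irj vut bigxi
Hunk 3: at line 9 remove [irj,vut] add [ypyb,mhrmg,qzqeq] -> 13 lines: xxt ppa wly kzd ihua hwis eak luyh jxhw ypyb mhrmg qzqeq bigxi
Hunk 4: at line 2 remove [kzd,ihua,hwis] add [gdh,zzguo] -> 12 lines: xxt ppa wly gdh zzguo eak luyh jxhw ypyb mhrmg qzqeq bigxi

Answer: xxt
ppa
wly
gdh
zzguo
eak
luyh
jxhw
ypyb
mhrmg
qzqeq
bigxi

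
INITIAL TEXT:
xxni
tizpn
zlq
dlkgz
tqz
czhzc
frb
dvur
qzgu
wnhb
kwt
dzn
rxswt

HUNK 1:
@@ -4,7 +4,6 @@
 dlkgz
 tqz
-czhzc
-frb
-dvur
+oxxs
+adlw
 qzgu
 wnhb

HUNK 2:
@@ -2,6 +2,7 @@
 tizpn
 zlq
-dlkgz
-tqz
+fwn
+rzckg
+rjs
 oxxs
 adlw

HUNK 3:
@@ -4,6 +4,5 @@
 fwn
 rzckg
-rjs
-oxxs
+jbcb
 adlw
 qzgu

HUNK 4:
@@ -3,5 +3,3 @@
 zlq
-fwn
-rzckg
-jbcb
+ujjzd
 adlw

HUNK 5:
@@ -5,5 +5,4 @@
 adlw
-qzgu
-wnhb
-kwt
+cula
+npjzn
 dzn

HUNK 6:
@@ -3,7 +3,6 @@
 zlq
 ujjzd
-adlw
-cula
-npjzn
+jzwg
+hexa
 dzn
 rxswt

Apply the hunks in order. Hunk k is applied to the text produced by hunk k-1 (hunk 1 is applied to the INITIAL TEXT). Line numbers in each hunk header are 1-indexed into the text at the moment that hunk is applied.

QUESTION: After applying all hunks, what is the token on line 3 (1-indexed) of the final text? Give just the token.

Hunk 1: at line 4 remove [czhzc,frb,dvur] add [oxxs,adlw] -> 12 lines: xxni tizpn zlq dlkgz tqz oxxs adlw qzgu wnhb kwt dzn rxswt
Hunk 2: at line 2 remove [dlkgz,tqz] add [fwn,rzckg,rjs] -> 13 lines: xxni tizpn zlq fwn rzckg rjs oxxs adlw qzgu wnhb kwt dzn rxswt
Hunk 3: at line 4 remove [rjs,oxxs] add [jbcb] -> 12 lines: xxni tizpn zlq fwn rzckg jbcb adlw qzgu wnhb kwt dzn rxswt
Hunk 4: at line 3 remove [fwn,rzckg,jbcb] add [ujjzd] -> 10 lines: xxni tizpn zlq ujjzd adlw qzgu wnhb kwt dzn rxswt
Hunk 5: at line 5 remove [qzgu,wnhb,kwt] add [cula,npjzn] -> 9 lines: xxni tizpn zlq ujjzd adlw cula npjzn dzn rxswt
Hunk 6: at line 3 remove [adlw,cula,npjzn] add [jzwg,hexa] -> 8 lines: xxni tizpn zlq ujjzd jzwg hexa dzn rxswt
Final line 3: zlq

Answer: zlq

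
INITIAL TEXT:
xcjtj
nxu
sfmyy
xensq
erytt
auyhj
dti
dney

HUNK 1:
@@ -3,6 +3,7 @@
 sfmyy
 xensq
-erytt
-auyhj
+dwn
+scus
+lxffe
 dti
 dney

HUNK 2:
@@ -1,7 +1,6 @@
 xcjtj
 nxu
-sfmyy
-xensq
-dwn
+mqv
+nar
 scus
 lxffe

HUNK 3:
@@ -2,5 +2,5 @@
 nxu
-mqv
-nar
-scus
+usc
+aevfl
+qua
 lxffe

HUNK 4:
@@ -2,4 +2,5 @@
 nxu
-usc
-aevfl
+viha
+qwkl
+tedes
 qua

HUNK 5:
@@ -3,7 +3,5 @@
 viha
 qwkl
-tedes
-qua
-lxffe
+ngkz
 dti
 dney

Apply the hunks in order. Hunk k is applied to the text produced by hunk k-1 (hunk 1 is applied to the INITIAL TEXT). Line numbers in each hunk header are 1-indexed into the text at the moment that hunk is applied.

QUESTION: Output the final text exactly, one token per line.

Hunk 1: at line 3 remove [erytt,auyhj] add [dwn,scus,lxffe] -> 9 lines: xcjtj nxu sfmyy xensq dwn scus lxffe dti dney
Hunk 2: at line 1 remove [sfmyy,xensq,dwn] add [mqv,nar] -> 8 lines: xcjtj nxu mqv nar scus lxffe dti dney
Hunk 3: at line 2 remove [mqv,nar,scus] add [usc,aevfl,qua] -> 8 lines: xcjtj nxu usc aevfl qua lxffe dti dney
Hunk 4: at line 2 remove [usc,aevfl] add [viha,qwkl,tedes] -> 9 lines: xcjtj nxu viha qwkl tedes qua lxffe dti dney
Hunk 5: at line 3 remove [tedes,qua,lxffe] add [ngkz] -> 7 lines: xcjtj nxu viha qwkl ngkz dti dney

Answer: xcjtj
nxu
viha
qwkl
ngkz
dti
dney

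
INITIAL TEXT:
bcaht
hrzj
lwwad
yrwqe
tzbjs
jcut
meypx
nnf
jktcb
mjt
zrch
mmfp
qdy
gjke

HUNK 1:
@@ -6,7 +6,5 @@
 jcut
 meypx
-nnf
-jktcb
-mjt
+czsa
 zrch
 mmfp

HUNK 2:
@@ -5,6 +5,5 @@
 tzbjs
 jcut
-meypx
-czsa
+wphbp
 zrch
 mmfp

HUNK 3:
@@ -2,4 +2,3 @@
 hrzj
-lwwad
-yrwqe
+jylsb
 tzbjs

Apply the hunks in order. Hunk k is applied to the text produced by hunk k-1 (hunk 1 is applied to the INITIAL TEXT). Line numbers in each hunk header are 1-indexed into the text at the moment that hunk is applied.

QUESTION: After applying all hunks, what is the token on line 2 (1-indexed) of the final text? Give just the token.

Hunk 1: at line 6 remove [nnf,jktcb,mjt] add [czsa] -> 12 lines: bcaht hrzj lwwad yrwqe tzbjs jcut meypx czsa zrch mmfp qdy gjke
Hunk 2: at line 5 remove [meypx,czsa] add [wphbp] -> 11 lines: bcaht hrzj lwwad yrwqe tzbjs jcut wphbp zrch mmfp qdy gjke
Hunk 3: at line 2 remove [lwwad,yrwqe] add [jylsb] -> 10 lines: bcaht hrzj jylsb tzbjs jcut wphbp zrch mmfp qdy gjke
Final line 2: hrzj

Answer: hrzj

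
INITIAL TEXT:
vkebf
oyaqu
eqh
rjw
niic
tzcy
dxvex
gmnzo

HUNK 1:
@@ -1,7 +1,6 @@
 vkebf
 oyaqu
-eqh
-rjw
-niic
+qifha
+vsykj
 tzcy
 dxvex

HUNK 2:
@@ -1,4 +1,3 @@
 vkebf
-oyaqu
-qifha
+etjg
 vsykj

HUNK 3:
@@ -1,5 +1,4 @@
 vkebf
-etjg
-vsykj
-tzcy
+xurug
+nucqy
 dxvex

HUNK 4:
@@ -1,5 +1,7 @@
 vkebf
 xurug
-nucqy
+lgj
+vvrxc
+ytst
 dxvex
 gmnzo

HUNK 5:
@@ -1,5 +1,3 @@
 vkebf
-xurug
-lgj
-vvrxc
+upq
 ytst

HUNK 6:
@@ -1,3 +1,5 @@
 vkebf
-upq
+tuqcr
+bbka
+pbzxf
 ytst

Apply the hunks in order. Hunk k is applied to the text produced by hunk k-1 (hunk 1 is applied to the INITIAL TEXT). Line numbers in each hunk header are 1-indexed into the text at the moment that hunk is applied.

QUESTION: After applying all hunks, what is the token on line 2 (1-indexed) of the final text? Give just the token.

Hunk 1: at line 1 remove [eqh,rjw,niic] add [qifha,vsykj] -> 7 lines: vkebf oyaqu qifha vsykj tzcy dxvex gmnzo
Hunk 2: at line 1 remove [oyaqu,qifha] add [etjg] -> 6 lines: vkebf etjg vsykj tzcy dxvex gmnzo
Hunk 3: at line 1 remove [etjg,vsykj,tzcy] add [xurug,nucqy] -> 5 lines: vkebf xurug nucqy dxvex gmnzo
Hunk 4: at line 1 remove [nucqy] add [lgj,vvrxc,ytst] -> 7 lines: vkebf xurug lgj vvrxc ytst dxvex gmnzo
Hunk 5: at line 1 remove [xurug,lgj,vvrxc] add [upq] -> 5 lines: vkebf upq ytst dxvex gmnzo
Hunk 6: at line 1 remove [upq] add [tuqcr,bbka,pbzxf] -> 7 lines: vkebf tuqcr bbka pbzxf ytst dxvex gmnzo
Final line 2: tuqcr

Answer: tuqcr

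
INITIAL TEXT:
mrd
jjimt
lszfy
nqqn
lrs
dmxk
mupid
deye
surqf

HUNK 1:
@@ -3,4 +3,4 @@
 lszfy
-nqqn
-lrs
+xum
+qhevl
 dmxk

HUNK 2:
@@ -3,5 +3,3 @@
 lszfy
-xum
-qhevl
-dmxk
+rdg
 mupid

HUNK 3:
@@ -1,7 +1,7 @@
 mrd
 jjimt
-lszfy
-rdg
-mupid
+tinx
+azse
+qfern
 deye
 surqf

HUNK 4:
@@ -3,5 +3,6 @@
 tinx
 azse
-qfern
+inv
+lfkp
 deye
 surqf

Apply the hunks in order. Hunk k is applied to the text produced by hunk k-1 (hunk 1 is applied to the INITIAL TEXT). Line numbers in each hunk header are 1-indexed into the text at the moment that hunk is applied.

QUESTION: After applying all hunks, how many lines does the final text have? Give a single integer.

Hunk 1: at line 3 remove [nqqn,lrs] add [xum,qhevl] -> 9 lines: mrd jjimt lszfy xum qhevl dmxk mupid deye surqf
Hunk 2: at line 3 remove [xum,qhevl,dmxk] add [rdg] -> 7 lines: mrd jjimt lszfy rdg mupid deye surqf
Hunk 3: at line 1 remove [lszfy,rdg,mupid] add [tinx,azse,qfern] -> 7 lines: mrd jjimt tinx azse qfern deye surqf
Hunk 4: at line 3 remove [qfern] add [inv,lfkp] -> 8 lines: mrd jjimt tinx azse inv lfkp deye surqf
Final line count: 8

Answer: 8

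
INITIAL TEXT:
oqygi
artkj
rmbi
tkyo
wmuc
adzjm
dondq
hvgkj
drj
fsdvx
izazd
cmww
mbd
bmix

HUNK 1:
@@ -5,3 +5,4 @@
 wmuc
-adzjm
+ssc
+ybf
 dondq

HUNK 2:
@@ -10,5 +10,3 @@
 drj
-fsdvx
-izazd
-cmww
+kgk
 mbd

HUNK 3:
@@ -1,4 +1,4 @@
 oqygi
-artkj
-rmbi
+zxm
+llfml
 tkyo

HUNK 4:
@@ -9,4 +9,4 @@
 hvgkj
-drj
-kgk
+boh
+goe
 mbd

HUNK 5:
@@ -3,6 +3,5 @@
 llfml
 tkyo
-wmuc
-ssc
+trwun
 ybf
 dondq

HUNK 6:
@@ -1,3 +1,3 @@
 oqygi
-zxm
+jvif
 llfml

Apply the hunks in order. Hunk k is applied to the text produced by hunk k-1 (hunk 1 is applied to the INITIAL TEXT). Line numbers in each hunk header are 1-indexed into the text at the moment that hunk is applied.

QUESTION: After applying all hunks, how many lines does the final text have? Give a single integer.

Hunk 1: at line 5 remove [adzjm] add [ssc,ybf] -> 15 lines: oqygi artkj rmbi tkyo wmuc ssc ybf dondq hvgkj drj fsdvx izazd cmww mbd bmix
Hunk 2: at line 10 remove [fsdvx,izazd,cmww] add [kgk] -> 13 lines: oqygi artkj rmbi tkyo wmuc ssc ybf dondq hvgkj drj kgk mbd bmix
Hunk 3: at line 1 remove [artkj,rmbi] add [zxm,llfml] -> 13 lines: oqygi zxm llfml tkyo wmuc ssc ybf dondq hvgkj drj kgk mbd bmix
Hunk 4: at line 9 remove [drj,kgk] add [boh,goe] -> 13 lines: oqygi zxm llfml tkyo wmuc ssc ybf dondq hvgkj boh goe mbd bmix
Hunk 5: at line 3 remove [wmuc,ssc] add [trwun] -> 12 lines: oqygi zxm llfml tkyo trwun ybf dondq hvgkj boh goe mbd bmix
Hunk 6: at line 1 remove [zxm] add [jvif] -> 12 lines: oqygi jvif llfml tkyo trwun ybf dondq hvgkj boh goe mbd bmix
Final line count: 12

Answer: 12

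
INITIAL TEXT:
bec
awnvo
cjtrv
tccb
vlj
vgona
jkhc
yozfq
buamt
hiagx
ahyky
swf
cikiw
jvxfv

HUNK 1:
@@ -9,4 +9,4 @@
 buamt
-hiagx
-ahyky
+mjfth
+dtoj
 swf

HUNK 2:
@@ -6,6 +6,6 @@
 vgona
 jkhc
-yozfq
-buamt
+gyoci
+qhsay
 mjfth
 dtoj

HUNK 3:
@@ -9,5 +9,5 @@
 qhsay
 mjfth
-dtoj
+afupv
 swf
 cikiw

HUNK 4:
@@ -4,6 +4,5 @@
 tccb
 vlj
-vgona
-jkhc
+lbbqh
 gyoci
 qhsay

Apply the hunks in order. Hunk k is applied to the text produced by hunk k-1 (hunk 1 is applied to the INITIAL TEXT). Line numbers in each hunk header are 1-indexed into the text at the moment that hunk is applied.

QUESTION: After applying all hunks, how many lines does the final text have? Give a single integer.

Hunk 1: at line 9 remove [hiagx,ahyky] add [mjfth,dtoj] -> 14 lines: bec awnvo cjtrv tccb vlj vgona jkhc yozfq buamt mjfth dtoj swf cikiw jvxfv
Hunk 2: at line 6 remove [yozfq,buamt] add [gyoci,qhsay] -> 14 lines: bec awnvo cjtrv tccb vlj vgona jkhc gyoci qhsay mjfth dtoj swf cikiw jvxfv
Hunk 3: at line 9 remove [dtoj] add [afupv] -> 14 lines: bec awnvo cjtrv tccb vlj vgona jkhc gyoci qhsay mjfth afupv swf cikiw jvxfv
Hunk 4: at line 4 remove [vgona,jkhc] add [lbbqh] -> 13 lines: bec awnvo cjtrv tccb vlj lbbqh gyoci qhsay mjfth afupv swf cikiw jvxfv
Final line count: 13

Answer: 13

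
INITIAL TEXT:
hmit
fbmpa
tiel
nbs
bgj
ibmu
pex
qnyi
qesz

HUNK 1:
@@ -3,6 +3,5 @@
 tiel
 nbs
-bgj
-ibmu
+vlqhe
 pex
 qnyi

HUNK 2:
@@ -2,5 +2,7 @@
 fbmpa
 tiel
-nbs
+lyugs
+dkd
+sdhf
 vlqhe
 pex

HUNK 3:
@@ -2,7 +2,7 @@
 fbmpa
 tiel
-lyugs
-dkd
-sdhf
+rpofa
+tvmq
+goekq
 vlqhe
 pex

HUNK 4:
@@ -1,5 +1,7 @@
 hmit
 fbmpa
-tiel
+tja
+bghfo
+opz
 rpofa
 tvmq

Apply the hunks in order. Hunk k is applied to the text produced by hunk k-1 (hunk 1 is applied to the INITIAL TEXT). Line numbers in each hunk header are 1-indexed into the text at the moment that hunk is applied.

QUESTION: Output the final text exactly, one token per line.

Hunk 1: at line 3 remove [bgj,ibmu] add [vlqhe] -> 8 lines: hmit fbmpa tiel nbs vlqhe pex qnyi qesz
Hunk 2: at line 2 remove [nbs] add [lyugs,dkd,sdhf] -> 10 lines: hmit fbmpa tiel lyugs dkd sdhf vlqhe pex qnyi qesz
Hunk 3: at line 2 remove [lyugs,dkd,sdhf] add [rpofa,tvmq,goekq] -> 10 lines: hmit fbmpa tiel rpofa tvmq goekq vlqhe pex qnyi qesz
Hunk 4: at line 1 remove [tiel] add [tja,bghfo,opz] -> 12 lines: hmit fbmpa tja bghfo opz rpofa tvmq goekq vlqhe pex qnyi qesz

Answer: hmit
fbmpa
tja
bghfo
opz
rpofa
tvmq
goekq
vlqhe
pex
qnyi
qesz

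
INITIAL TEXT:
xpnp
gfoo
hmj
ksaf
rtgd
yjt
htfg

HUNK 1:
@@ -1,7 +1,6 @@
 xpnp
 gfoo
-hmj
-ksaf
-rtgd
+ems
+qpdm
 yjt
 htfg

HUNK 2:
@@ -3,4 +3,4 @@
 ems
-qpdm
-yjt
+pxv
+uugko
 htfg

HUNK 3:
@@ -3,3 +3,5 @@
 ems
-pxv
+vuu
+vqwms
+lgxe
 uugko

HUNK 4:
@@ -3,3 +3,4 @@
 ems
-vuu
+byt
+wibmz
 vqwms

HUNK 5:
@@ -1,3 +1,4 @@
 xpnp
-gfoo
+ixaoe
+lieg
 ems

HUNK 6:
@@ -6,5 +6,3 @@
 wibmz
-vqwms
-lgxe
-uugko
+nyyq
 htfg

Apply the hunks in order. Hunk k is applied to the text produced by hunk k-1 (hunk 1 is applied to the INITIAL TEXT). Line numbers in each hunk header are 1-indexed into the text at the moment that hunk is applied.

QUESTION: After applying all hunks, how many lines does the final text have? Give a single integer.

Answer: 8

Derivation:
Hunk 1: at line 1 remove [hmj,ksaf,rtgd] add [ems,qpdm] -> 6 lines: xpnp gfoo ems qpdm yjt htfg
Hunk 2: at line 3 remove [qpdm,yjt] add [pxv,uugko] -> 6 lines: xpnp gfoo ems pxv uugko htfg
Hunk 3: at line 3 remove [pxv] add [vuu,vqwms,lgxe] -> 8 lines: xpnp gfoo ems vuu vqwms lgxe uugko htfg
Hunk 4: at line 3 remove [vuu] add [byt,wibmz] -> 9 lines: xpnp gfoo ems byt wibmz vqwms lgxe uugko htfg
Hunk 5: at line 1 remove [gfoo] add [ixaoe,lieg] -> 10 lines: xpnp ixaoe lieg ems byt wibmz vqwms lgxe uugko htfg
Hunk 6: at line 6 remove [vqwms,lgxe,uugko] add [nyyq] -> 8 lines: xpnp ixaoe lieg ems byt wibmz nyyq htfg
Final line count: 8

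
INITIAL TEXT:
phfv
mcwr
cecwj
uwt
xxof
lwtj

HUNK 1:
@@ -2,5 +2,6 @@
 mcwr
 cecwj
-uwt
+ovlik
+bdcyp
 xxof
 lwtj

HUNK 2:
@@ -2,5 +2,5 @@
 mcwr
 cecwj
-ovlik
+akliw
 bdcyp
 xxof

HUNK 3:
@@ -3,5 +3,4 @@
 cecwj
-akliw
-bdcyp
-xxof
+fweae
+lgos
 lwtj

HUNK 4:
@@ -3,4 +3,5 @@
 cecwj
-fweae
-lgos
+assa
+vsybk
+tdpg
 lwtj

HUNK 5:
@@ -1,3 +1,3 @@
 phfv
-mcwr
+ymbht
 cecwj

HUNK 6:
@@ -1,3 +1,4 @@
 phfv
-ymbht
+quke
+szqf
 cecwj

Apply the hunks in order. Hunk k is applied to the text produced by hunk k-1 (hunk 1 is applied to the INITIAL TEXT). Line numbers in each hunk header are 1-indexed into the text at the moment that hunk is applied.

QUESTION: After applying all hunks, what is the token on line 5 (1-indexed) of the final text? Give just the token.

Answer: assa

Derivation:
Hunk 1: at line 2 remove [uwt] add [ovlik,bdcyp] -> 7 lines: phfv mcwr cecwj ovlik bdcyp xxof lwtj
Hunk 2: at line 2 remove [ovlik] add [akliw] -> 7 lines: phfv mcwr cecwj akliw bdcyp xxof lwtj
Hunk 3: at line 3 remove [akliw,bdcyp,xxof] add [fweae,lgos] -> 6 lines: phfv mcwr cecwj fweae lgos lwtj
Hunk 4: at line 3 remove [fweae,lgos] add [assa,vsybk,tdpg] -> 7 lines: phfv mcwr cecwj assa vsybk tdpg lwtj
Hunk 5: at line 1 remove [mcwr] add [ymbht] -> 7 lines: phfv ymbht cecwj assa vsybk tdpg lwtj
Hunk 6: at line 1 remove [ymbht] add [quke,szqf] -> 8 lines: phfv quke szqf cecwj assa vsybk tdpg lwtj
Final line 5: assa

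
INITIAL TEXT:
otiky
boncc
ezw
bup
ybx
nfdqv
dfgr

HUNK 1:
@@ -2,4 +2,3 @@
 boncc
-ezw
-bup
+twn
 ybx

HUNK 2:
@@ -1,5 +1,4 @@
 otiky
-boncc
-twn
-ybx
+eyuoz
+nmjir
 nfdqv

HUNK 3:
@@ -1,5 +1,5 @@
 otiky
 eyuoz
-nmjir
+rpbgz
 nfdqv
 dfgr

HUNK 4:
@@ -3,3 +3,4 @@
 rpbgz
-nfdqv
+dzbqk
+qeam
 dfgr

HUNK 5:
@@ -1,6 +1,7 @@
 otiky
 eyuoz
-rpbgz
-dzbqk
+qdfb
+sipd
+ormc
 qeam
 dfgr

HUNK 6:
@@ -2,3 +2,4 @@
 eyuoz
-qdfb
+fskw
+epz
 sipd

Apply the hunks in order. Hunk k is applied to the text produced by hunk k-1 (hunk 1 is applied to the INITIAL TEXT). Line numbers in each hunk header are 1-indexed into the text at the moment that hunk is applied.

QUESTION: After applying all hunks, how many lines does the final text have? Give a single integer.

Answer: 8

Derivation:
Hunk 1: at line 2 remove [ezw,bup] add [twn] -> 6 lines: otiky boncc twn ybx nfdqv dfgr
Hunk 2: at line 1 remove [boncc,twn,ybx] add [eyuoz,nmjir] -> 5 lines: otiky eyuoz nmjir nfdqv dfgr
Hunk 3: at line 1 remove [nmjir] add [rpbgz] -> 5 lines: otiky eyuoz rpbgz nfdqv dfgr
Hunk 4: at line 3 remove [nfdqv] add [dzbqk,qeam] -> 6 lines: otiky eyuoz rpbgz dzbqk qeam dfgr
Hunk 5: at line 1 remove [rpbgz,dzbqk] add [qdfb,sipd,ormc] -> 7 lines: otiky eyuoz qdfb sipd ormc qeam dfgr
Hunk 6: at line 2 remove [qdfb] add [fskw,epz] -> 8 lines: otiky eyuoz fskw epz sipd ormc qeam dfgr
Final line count: 8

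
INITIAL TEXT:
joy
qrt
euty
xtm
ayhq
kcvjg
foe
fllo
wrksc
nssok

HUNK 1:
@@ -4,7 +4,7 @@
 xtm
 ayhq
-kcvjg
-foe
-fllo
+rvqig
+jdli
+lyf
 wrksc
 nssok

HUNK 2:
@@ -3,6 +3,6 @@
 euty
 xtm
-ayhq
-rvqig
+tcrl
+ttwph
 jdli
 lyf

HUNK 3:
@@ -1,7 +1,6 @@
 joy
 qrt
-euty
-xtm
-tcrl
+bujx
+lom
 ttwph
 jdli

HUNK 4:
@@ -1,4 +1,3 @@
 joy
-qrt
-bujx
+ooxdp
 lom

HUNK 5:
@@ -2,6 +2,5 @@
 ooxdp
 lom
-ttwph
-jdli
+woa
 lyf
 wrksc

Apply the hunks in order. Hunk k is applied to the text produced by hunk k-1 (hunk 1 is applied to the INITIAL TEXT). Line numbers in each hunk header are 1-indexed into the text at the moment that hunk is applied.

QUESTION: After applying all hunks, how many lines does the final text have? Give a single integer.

Hunk 1: at line 4 remove [kcvjg,foe,fllo] add [rvqig,jdli,lyf] -> 10 lines: joy qrt euty xtm ayhq rvqig jdli lyf wrksc nssok
Hunk 2: at line 3 remove [ayhq,rvqig] add [tcrl,ttwph] -> 10 lines: joy qrt euty xtm tcrl ttwph jdli lyf wrksc nssok
Hunk 3: at line 1 remove [euty,xtm,tcrl] add [bujx,lom] -> 9 lines: joy qrt bujx lom ttwph jdli lyf wrksc nssok
Hunk 4: at line 1 remove [qrt,bujx] add [ooxdp] -> 8 lines: joy ooxdp lom ttwph jdli lyf wrksc nssok
Hunk 5: at line 2 remove [ttwph,jdli] add [woa] -> 7 lines: joy ooxdp lom woa lyf wrksc nssok
Final line count: 7

Answer: 7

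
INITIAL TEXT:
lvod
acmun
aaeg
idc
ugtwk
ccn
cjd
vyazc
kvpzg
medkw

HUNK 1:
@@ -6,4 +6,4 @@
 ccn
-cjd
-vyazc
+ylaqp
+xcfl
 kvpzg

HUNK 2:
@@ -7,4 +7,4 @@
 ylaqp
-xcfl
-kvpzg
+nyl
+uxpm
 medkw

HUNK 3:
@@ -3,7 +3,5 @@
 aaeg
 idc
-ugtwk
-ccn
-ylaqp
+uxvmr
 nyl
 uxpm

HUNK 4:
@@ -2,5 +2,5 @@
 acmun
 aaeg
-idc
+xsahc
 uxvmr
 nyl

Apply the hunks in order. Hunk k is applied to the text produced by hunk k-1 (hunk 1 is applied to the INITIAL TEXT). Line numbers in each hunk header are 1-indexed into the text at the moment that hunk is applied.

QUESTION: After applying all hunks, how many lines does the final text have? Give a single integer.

Answer: 8

Derivation:
Hunk 1: at line 6 remove [cjd,vyazc] add [ylaqp,xcfl] -> 10 lines: lvod acmun aaeg idc ugtwk ccn ylaqp xcfl kvpzg medkw
Hunk 2: at line 7 remove [xcfl,kvpzg] add [nyl,uxpm] -> 10 lines: lvod acmun aaeg idc ugtwk ccn ylaqp nyl uxpm medkw
Hunk 3: at line 3 remove [ugtwk,ccn,ylaqp] add [uxvmr] -> 8 lines: lvod acmun aaeg idc uxvmr nyl uxpm medkw
Hunk 4: at line 2 remove [idc] add [xsahc] -> 8 lines: lvod acmun aaeg xsahc uxvmr nyl uxpm medkw
Final line count: 8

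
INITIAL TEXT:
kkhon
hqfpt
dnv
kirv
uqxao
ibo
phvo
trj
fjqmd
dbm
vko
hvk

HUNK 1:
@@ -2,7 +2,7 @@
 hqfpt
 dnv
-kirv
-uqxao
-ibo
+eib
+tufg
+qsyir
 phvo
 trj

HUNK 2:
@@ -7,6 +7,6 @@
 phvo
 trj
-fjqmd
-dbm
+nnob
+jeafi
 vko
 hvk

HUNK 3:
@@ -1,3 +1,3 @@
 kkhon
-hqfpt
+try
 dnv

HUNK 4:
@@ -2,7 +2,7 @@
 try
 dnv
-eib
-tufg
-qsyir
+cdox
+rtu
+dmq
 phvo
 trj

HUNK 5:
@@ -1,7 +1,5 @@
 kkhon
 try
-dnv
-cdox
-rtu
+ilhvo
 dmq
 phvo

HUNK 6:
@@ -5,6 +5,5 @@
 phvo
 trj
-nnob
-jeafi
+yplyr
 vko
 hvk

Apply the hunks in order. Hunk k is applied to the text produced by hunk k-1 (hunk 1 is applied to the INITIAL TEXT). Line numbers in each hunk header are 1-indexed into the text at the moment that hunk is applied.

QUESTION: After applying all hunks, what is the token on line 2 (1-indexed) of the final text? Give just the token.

Answer: try

Derivation:
Hunk 1: at line 2 remove [kirv,uqxao,ibo] add [eib,tufg,qsyir] -> 12 lines: kkhon hqfpt dnv eib tufg qsyir phvo trj fjqmd dbm vko hvk
Hunk 2: at line 7 remove [fjqmd,dbm] add [nnob,jeafi] -> 12 lines: kkhon hqfpt dnv eib tufg qsyir phvo trj nnob jeafi vko hvk
Hunk 3: at line 1 remove [hqfpt] add [try] -> 12 lines: kkhon try dnv eib tufg qsyir phvo trj nnob jeafi vko hvk
Hunk 4: at line 2 remove [eib,tufg,qsyir] add [cdox,rtu,dmq] -> 12 lines: kkhon try dnv cdox rtu dmq phvo trj nnob jeafi vko hvk
Hunk 5: at line 1 remove [dnv,cdox,rtu] add [ilhvo] -> 10 lines: kkhon try ilhvo dmq phvo trj nnob jeafi vko hvk
Hunk 6: at line 5 remove [nnob,jeafi] add [yplyr] -> 9 lines: kkhon try ilhvo dmq phvo trj yplyr vko hvk
Final line 2: try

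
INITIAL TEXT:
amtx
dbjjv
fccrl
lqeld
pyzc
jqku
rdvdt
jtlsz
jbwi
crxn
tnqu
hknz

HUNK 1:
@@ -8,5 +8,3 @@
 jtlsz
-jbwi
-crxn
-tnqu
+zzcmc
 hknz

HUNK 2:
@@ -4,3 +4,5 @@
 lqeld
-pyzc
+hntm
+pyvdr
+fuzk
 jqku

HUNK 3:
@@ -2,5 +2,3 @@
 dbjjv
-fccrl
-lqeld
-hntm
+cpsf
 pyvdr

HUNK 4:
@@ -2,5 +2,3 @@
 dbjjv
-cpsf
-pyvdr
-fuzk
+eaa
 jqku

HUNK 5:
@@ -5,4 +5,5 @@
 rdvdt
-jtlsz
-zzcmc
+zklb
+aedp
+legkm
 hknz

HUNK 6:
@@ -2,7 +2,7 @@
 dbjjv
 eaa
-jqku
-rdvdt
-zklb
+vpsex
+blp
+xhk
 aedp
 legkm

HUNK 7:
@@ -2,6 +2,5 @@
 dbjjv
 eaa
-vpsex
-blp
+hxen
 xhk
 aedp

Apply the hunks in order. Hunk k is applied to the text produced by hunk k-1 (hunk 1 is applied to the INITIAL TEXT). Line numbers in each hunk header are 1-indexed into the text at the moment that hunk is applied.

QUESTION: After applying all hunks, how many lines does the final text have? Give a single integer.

Hunk 1: at line 8 remove [jbwi,crxn,tnqu] add [zzcmc] -> 10 lines: amtx dbjjv fccrl lqeld pyzc jqku rdvdt jtlsz zzcmc hknz
Hunk 2: at line 4 remove [pyzc] add [hntm,pyvdr,fuzk] -> 12 lines: amtx dbjjv fccrl lqeld hntm pyvdr fuzk jqku rdvdt jtlsz zzcmc hknz
Hunk 3: at line 2 remove [fccrl,lqeld,hntm] add [cpsf] -> 10 lines: amtx dbjjv cpsf pyvdr fuzk jqku rdvdt jtlsz zzcmc hknz
Hunk 4: at line 2 remove [cpsf,pyvdr,fuzk] add [eaa] -> 8 lines: amtx dbjjv eaa jqku rdvdt jtlsz zzcmc hknz
Hunk 5: at line 5 remove [jtlsz,zzcmc] add [zklb,aedp,legkm] -> 9 lines: amtx dbjjv eaa jqku rdvdt zklb aedp legkm hknz
Hunk 6: at line 2 remove [jqku,rdvdt,zklb] add [vpsex,blp,xhk] -> 9 lines: amtx dbjjv eaa vpsex blp xhk aedp legkm hknz
Hunk 7: at line 2 remove [vpsex,blp] add [hxen] -> 8 lines: amtx dbjjv eaa hxen xhk aedp legkm hknz
Final line count: 8

Answer: 8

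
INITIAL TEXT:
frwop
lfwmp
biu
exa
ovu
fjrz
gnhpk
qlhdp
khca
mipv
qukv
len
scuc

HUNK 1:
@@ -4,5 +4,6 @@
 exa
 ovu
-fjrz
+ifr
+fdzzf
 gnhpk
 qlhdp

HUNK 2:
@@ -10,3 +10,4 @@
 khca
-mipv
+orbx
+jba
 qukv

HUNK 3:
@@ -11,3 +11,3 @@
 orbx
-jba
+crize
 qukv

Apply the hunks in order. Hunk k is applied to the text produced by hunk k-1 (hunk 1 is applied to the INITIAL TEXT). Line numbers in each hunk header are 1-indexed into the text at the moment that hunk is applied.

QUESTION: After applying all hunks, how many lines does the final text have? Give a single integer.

Hunk 1: at line 4 remove [fjrz] add [ifr,fdzzf] -> 14 lines: frwop lfwmp biu exa ovu ifr fdzzf gnhpk qlhdp khca mipv qukv len scuc
Hunk 2: at line 10 remove [mipv] add [orbx,jba] -> 15 lines: frwop lfwmp biu exa ovu ifr fdzzf gnhpk qlhdp khca orbx jba qukv len scuc
Hunk 3: at line 11 remove [jba] add [crize] -> 15 lines: frwop lfwmp biu exa ovu ifr fdzzf gnhpk qlhdp khca orbx crize qukv len scuc
Final line count: 15

Answer: 15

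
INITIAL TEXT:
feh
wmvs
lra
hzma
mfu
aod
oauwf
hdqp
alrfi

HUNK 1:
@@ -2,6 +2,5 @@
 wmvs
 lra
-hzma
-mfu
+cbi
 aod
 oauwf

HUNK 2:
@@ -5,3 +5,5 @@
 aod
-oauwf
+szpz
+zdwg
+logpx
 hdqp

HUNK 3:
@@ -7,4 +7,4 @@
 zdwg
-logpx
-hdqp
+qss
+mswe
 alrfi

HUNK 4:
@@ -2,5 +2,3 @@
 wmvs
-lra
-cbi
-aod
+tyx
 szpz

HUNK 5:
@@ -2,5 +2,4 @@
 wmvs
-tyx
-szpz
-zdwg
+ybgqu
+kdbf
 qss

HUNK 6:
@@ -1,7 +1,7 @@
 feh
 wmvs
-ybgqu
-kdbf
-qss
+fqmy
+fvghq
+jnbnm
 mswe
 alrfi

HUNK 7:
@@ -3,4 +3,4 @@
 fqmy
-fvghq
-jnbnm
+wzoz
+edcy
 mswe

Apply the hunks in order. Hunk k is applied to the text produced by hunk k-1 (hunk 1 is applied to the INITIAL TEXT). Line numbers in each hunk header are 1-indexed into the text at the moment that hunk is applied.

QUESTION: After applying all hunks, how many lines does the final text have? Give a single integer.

Hunk 1: at line 2 remove [hzma,mfu] add [cbi] -> 8 lines: feh wmvs lra cbi aod oauwf hdqp alrfi
Hunk 2: at line 5 remove [oauwf] add [szpz,zdwg,logpx] -> 10 lines: feh wmvs lra cbi aod szpz zdwg logpx hdqp alrfi
Hunk 3: at line 7 remove [logpx,hdqp] add [qss,mswe] -> 10 lines: feh wmvs lra cbi aod szpz zdwg qss mswe alrfi
Hunk 4: at line 2 remove [lra,cbi,aod] add [tyx] -> 8 lines: feh wmvs tyx szpz zdwg qss mswe alrfi
Hunk 5: at line 2 remove [tyx,szpz,zdwg] add [ybgqu,kdbf] -> 7 lines: feh wmvs ybgqu kdbf qss mswe alrfi
Hunk 6: at line 1 remove [ybgqu,kdbf,qss] add [fqmy,fvghq,jnbnm] -> 7 lines: feh wmvs fqmy fvghq jnbnm mswe alrfi
Hunk 7: at line 3 remove [fvghq,jnbnm] add [wzoz,edcy] -> 7 lines: feh wmvs fqmy wzoz edcy mswe alrfi
Final line count: 7

Answer: 7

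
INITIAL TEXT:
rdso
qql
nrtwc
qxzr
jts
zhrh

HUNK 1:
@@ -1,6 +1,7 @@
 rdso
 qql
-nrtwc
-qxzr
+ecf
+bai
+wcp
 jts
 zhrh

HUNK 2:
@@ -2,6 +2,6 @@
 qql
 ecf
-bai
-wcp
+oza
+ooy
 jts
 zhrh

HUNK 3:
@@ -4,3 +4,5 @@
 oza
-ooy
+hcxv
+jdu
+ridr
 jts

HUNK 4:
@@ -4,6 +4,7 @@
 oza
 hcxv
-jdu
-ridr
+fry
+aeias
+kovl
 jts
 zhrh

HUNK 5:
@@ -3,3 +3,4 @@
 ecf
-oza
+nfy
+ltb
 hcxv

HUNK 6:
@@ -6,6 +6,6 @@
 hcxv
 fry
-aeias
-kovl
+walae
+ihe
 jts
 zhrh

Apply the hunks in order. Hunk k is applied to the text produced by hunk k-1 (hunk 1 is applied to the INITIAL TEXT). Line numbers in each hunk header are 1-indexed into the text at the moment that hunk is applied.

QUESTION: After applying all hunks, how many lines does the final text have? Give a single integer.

Answer: 11

Derivation:
Hunk 1: at line 1 remove [nrtwc,qxzr] add [ecf,bai,wcp] -> 7 lines: rdso qql ecf bai wcp jts zhrh
Hunk 2: at line 2 remove [bai,wcp] add [oza,ooy] -> 7 lines: rdso qql ecf oza ooy jts zhrh
Hunk 3: at line 4 remove [ooy] add [hcxv,jdu,ridr] -> 9 lines: rdso qql ecf oza hcxv jdu ridr jts zhrh
Hunk 4: at line 4 remove [jdu,ridr] add [fry,aeias,kovl] -> 10 lines: rdso qql ecf oza hcxv fry aeias kovl jts zhrh
Hunk 5: at line 3 remove [oza] add [nfy,ltb] -> 11 lines: rdso qql ecf nfy ltb hcxv fry aeias kovl jts zhrh
Hunk 6: at line 6 remove [aeias,kovl] add [walae,ihe] -> 11 lines: rdso qql ecf nfy ltb hcxv fry walae ihe jts zhrh
Final line count: 11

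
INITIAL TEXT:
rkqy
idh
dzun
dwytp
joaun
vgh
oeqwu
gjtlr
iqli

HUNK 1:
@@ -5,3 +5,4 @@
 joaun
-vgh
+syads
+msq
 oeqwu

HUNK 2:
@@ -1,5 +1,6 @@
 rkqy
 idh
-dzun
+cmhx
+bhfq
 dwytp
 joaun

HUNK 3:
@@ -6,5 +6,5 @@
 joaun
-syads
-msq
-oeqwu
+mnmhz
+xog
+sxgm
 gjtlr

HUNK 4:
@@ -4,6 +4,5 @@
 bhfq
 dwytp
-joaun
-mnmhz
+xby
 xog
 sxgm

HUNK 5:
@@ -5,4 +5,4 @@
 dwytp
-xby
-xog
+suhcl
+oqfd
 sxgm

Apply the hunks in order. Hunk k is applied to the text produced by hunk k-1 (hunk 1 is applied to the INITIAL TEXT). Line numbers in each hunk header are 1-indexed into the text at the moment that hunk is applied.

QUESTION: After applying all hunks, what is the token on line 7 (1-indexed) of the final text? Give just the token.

Answer: oqfd

Derivation:
Hunk 1: at line 5 remove [vgh] add [syads,msq] -> 10 lines: rkqy idh dzun dwytp joaun syads msq oeqwu gjtlr iqli
Hunk 2: at line 1 remove [dzun] add [cmhx,bhfq] -> 11 lines: rkqy idh cmhx bhfq dwytp joaun syads msq oeqwu gjtlr iqli
Hunk 3: at line 6 remove [syads,msq,oeqwu] add [mnmhz,xog,sxgm] -> 11 lines: rkqy idh cmhx bhfq dwytp joaun mnmhz xog sxgm gjtlr iqli
Hunk 4: at line 4 remove [joaun,mnmhz] add [xby] -> 10 lines: rkqy idh cmhx bhfq dwytp xby xog sxgm gjtlr iqli
Hunk 5: at line 5 remove [xby,xog] add [suhcl,oqfd] -> 10 lines: rkqy idh cmhx bhfq dwytp suhcl oqfd sxgm gjtlr iqli
Final line 7: oqfd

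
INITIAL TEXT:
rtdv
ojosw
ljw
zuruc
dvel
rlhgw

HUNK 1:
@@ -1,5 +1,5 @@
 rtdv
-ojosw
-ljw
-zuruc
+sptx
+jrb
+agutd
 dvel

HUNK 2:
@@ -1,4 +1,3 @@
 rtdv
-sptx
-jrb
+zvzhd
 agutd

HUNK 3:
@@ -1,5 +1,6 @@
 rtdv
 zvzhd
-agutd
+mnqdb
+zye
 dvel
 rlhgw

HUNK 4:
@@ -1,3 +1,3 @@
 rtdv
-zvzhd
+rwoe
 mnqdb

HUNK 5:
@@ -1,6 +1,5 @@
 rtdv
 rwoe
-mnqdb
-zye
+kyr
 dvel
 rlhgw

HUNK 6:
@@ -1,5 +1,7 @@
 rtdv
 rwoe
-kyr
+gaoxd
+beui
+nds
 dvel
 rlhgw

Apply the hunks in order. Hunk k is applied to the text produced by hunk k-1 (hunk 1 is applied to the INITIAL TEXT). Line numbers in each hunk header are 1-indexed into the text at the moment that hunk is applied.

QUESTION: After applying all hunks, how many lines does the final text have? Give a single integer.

Answer: 7

Derivation:
Hunk 1: at line 1 remove [ojosw,ljw,zuruc] add [sptx,jrb,agutd] -> 6 lines: rtdv sptx jrb agutd dvel rlhgw
Hunk 2: at line 1 remove [sptx,jrb] add [zvzhd] -> 5 lines: rtdv zvzhd agutd dvel rlhgw
Hunk 3: at line 1 remove [agutd] add [mnqdb,zye] -> 6 lines: rtdv zvzhd mnqdb zye dvel rlhgw
Hunk 4: at line 1 remove [zvzhd] add [rwoe] -> 6 lines: rtdv rwoe mnqdb zye dvel rlhgw
Hunk 5: at line 1 remove [mnqdb,zye] add [kyr] -> 5 lines: rtdv rwoe kyr dvel rlhgw
Hunk 6: at line 1 remove [kyr] add [gaoxd,beui,nds] -> 7 lines: rtdv rwoe gaoxd beui nds dvel rlhgw
Final line count: 7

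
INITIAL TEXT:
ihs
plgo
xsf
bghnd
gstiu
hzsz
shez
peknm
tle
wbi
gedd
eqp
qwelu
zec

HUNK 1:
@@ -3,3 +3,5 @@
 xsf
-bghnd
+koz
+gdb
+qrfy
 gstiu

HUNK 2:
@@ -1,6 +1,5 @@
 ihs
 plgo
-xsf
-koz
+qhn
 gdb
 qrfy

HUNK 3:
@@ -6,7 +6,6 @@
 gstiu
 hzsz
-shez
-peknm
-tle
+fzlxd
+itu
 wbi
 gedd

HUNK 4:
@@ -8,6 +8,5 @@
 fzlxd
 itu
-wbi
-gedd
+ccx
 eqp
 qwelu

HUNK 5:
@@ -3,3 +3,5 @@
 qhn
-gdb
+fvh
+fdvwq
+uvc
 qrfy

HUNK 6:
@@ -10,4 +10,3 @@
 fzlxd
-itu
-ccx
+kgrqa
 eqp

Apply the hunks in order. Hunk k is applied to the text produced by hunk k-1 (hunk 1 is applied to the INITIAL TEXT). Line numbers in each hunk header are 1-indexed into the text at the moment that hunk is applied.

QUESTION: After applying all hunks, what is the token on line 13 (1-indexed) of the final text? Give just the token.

Hunk 1: at line 3 remove [bghnd] add [koz,gdb,qrfy] -> 16 lines: ihs plgo xsf koz gdb qrfy gstiu hzsz shez peknm tle wbi gedd eqp qwelu zec
Hunk 2: at line 1 remove [xsf,koz] add [qhn] -> 15 lines: ihs plgo qhn gdb qrfy gstiu hzsz shez peknm tle wbi gedd eqp qwelu zec
Hunk 3: at line 6 remove [shez,peknm,tle] add [fzlxd,itu] -> 14 lines: ihs plgo qhn gdb qrfy gstiu hzsz fzlxd itu wbi gedd eqp qwelu zec
Hunk 4: at line 8 remove [wbi,gedd] add [ccx] -> 13 lines: ihs plgo qhn gdb qrfy gstiu hzsz fzlxd itu ccx eqp qwelu zec
Hunk 5: at line 3 remove [gdb] add [fvh,fdvwq,uvc] -> 15 lines: ihs plgo qhn fvh fdvwq uvc qrfy gstiu hzsz fzlxd itu ccx eqp qwelu zec
Hunk 6: at line 10 remove [itu,ccx] add [kgrqa] -> 14 lines: ihs plgo qhn fvh fdvwq uvc qrfy gstiu hzsz fzlxd kgrqa eqp qwelu zec
Final line 13: qwelu

Answer: qwelu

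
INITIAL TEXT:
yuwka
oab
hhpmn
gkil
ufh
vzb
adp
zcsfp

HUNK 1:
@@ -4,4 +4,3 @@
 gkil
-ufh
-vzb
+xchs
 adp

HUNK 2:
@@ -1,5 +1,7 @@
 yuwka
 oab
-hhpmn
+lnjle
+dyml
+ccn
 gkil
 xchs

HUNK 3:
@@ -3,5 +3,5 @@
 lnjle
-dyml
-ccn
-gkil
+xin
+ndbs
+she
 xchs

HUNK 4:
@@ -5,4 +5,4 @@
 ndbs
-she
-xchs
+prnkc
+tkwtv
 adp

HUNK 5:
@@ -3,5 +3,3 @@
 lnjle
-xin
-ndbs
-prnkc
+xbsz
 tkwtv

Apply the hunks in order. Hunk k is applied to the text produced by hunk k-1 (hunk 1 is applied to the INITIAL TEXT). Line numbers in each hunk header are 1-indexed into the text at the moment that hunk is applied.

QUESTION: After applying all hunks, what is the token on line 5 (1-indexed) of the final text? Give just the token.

Answer: tkwtv

Derivation:
Hunk 1: at line 4 remove [ufh,vzb] add [xchs] -> 7 lines: yuwka oab hhpmn gkil xchs adp zcsfp
Hunk 2: at line 1 remove [hhpmn] add [lnjle,dyml,ccn] -> 9 lines: yuwka oab lnjle dyml ccn gkil xchs adp zcsfp
Hunk 3: at line 3 remove [dyml,ccn,gkil] add [xin,ndbs,she] -> 9 lines: yuwka oab lnjle xin ndbs she xchs adp zcsfp
Hunk 4: at line 5 remove [she,xchs] add [prnkc,tkwtv] -> 9 lines: yuwka oab lnjle xin ndbs prnkc tkwtv adp zcsfp
Hunk 5: at line 3 remove [xin,ndbs,prnkc] add [xbsz] -> 7 lines: yuwka oab lnjle xbsz tkwtv adp zcsfp
Final line 5: tkwtv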